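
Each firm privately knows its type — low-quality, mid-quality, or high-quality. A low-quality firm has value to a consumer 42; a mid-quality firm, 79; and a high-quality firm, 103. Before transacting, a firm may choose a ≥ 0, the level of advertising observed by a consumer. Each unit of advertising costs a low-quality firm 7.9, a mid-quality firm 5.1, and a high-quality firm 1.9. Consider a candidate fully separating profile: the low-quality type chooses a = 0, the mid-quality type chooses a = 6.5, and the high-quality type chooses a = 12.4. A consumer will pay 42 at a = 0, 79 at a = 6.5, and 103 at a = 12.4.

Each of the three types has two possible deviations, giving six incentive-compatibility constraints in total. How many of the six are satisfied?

Low-quality (own payoff 42): to a=6.5 gives 79 − 7.9×6.5 = 27.65 → no gain ✓; to a=12.4 gives 103 − 7.9×12.4 = 5.04 → no gain ✓.
Mid-quality (own payoff 79 − 5.1×6.5 = 45.85): to a=0 gives 42 → no gain ✓; to a=12.4 gives 103 − 5.1×12.4 = 39.76 → no gain ✓.
High-quality (own payoff 103 − 1.9×12.4 = 79.44): to a=0 gives 42 → no gain ✓; to a=6.5 gives 79 − 1.9×6.5 = 66.65 → no gain ✓.
6 of the 6 constraints hold; this profile is a separating equilibrium.

6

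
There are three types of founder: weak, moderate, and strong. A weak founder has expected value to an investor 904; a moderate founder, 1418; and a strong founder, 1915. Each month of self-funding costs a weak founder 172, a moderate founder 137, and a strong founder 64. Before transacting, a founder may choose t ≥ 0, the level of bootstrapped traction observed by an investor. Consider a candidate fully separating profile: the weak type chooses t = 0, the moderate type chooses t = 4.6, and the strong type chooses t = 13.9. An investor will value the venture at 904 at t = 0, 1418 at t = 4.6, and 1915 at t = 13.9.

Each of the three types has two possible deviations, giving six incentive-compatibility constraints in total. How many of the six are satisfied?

Strong (own payoff 1915 − 64×13.9 = 1025.4): to t=0 gives 904 → no gain ✓; to t=4.6 gives 1418 − 64×4.6 = 1123.6 → profitable ✗.
Weak (own payoff 904): to t=4.6 gives 1418 − 172×4.6 = 626.8 → no gain ✓; to t=13.9 gives 1915 − 172×13.9 = -475.8 → no gain ✓.
Moderate (own payoff 1418 − 137×4.6 = 787.8): to t=0 gives 904 → profitable ✗; to t=13.9 gives 1915 − 137×13.9 = 10.7 → no gain ✓.
4 of the 6 constraints hold; not an equilibrium.

4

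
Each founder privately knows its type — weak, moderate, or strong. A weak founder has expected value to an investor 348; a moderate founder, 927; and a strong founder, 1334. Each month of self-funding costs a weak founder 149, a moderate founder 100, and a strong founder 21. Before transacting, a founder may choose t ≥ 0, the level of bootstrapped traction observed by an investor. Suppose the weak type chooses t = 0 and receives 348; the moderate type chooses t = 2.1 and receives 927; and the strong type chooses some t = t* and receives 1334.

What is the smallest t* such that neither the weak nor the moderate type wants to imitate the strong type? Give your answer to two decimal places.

Moderate type (on-path payoff 927 − 100×2.1 = 717) won't mimic when 717 ≥ 1334 − 100·t*, i.e. t* ≥ 6.17.
Weak type (on-path payoff 348) won't mimic when 348 ≥ 1334 − 149·t*, i.e. t* ≥ 6.62.
Both must hold, so t* = max(6.62, 6.17) = 6.62. The weak type's constraint binds.

6.62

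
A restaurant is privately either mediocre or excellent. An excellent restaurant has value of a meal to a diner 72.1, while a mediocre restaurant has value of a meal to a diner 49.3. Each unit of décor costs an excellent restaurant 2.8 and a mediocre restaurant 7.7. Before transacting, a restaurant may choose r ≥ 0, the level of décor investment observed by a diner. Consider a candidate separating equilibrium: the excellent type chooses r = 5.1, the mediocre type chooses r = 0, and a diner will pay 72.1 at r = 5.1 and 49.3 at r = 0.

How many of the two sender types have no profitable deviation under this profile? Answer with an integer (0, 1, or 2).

2

Excellent type: signal → 72.1 − 2.8 × 5.1 = 57.82; deviate to 0 → 49.3. IC holds (57.82 ≥ 49.3).
Mediocre type: stay at 0 → 49.3; mimic → 72.1 − 7.7 × 5.1 = 32.83. IC holds (49.3 ≥ 32.83).
2 of 2 constraints hold, so this is a separating equilibrium.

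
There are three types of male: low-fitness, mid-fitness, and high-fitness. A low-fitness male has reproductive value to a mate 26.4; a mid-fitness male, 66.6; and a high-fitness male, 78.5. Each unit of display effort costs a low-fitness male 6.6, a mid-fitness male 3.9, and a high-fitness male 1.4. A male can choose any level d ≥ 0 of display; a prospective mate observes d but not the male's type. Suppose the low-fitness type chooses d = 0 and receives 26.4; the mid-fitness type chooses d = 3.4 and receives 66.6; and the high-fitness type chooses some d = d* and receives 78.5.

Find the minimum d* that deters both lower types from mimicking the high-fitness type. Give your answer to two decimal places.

Low-fitness type (on-path payoff 26.4) won't mimic when 26.4 ≥ 78.5 − 6.6·d*, i.e. d* ≥ 7.89.
Mid-fitness type (on-path payoff 66.6 − 3.9×3.4 = 53.34) won't mimic when 53.34 ≥ 78.5 − 3.9·d*, i.e. d* ≥ 6.45.
Both must hold, so d* = max(7.89, 6.45) = 7.89. The low-fitness type's constraint binds.

7.89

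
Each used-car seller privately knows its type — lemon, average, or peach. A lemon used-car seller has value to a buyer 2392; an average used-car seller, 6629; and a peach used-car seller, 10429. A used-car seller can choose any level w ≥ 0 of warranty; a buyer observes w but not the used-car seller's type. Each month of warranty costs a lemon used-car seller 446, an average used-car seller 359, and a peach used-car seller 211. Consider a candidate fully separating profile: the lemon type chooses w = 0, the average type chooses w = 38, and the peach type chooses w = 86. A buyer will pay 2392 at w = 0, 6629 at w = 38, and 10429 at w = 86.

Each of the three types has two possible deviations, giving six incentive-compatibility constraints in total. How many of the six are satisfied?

Average (own payoff 6629 − 359×38 = -7013): to w=0 gives 2392 → profitable ✗; to w=86 gives 10429 − 359×86 = -20445 → no gain ✓.
Peach (own payoff 10429 − 211×86 = -7717): to w=0 gives 2392 → profitable ✗; to w=38 gives 6629 − 211×38 = -1389 → profitable ✗.
Lemon (own payoff 2392): to w=38 gives 6629 − 446×38 = -10319 → no gain ✓; to w=86 gives 10429 − 446×86 = -27927 → no gain ✓.
3 of the 6 constraints hold; not an equilibrium.

3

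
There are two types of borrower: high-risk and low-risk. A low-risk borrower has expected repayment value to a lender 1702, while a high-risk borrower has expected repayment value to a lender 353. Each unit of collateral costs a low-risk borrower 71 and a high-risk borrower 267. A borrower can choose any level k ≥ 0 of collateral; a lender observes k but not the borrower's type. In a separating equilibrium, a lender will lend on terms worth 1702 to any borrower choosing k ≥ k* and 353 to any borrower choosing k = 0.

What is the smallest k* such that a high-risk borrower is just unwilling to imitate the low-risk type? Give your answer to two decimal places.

5.05

A high-risk borrower choosing k = 0 receives 353.
Imitating at k* instead would pay 1702 at cost 267·k*, netting 1702 − 267·k*.
Indifference: 353 = 1702 − 267·k*, so k* = (1702 − 353) / 267 ≈ 5.05.
At k* the high-risk type's incentive constraint just binds; the low-risk type strictly prefers k* since its per-unit cost is lower.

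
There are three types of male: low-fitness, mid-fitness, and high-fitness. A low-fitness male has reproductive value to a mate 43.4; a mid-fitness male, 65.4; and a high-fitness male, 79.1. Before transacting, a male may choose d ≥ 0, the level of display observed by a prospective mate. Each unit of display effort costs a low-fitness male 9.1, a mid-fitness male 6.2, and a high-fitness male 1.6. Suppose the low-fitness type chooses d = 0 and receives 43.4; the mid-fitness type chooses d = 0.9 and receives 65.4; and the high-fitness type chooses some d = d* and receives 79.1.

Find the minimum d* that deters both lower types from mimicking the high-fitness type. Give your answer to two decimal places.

Mid-fitness type (on-path payoff 65.4 − 6.2×0.9 = 59.82) won't mimic when 59.82 ≥ 79.1 − 6.2·d*, i.e. d* ≥ 3.11.
Low-fitness type (on-path payoff 43.4) won't mimic when 43.4 ≥ 79.1 − 9.1·d*, i.e. d* ≥ 3.92.
Both must hold, so d* = max(3.92, 3.11) = 3.92. The low-fitness type's constraint binds.

3.92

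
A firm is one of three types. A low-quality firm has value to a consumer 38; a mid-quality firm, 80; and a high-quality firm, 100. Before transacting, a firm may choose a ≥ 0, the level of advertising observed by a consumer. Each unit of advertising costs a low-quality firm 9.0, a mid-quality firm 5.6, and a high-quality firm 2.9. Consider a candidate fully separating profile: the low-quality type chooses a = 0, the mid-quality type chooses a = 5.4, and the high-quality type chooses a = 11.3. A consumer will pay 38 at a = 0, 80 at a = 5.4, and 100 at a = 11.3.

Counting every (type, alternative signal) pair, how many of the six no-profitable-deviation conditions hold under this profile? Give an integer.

6

Mid-quality (own payoff 80 − 5.6×5.4 = 49.76): to a=0 gives 38 → no gain ✓; to a=11.3 gives 100 − 5.6×11.3 = 36.72 → no gain ✓.
Low-quality (own payoff 38): to a=5.4 gives 80 − 9.0×5.4 = 31.4 → no gain ✓; to a=11.3 gives 100 − 9.0×11.3 = -1.7 → no gain ✓.
High-quality (own payoff 100 − 2.9×11.3 = 67.23): to a=0 gives 38 → no gain ✓; to a=5.4 gives 80 − 2.9×5.4 = 64.34 → no gain ✓.
6 of the 6 constraints hold; this profile is a separating equilibrium.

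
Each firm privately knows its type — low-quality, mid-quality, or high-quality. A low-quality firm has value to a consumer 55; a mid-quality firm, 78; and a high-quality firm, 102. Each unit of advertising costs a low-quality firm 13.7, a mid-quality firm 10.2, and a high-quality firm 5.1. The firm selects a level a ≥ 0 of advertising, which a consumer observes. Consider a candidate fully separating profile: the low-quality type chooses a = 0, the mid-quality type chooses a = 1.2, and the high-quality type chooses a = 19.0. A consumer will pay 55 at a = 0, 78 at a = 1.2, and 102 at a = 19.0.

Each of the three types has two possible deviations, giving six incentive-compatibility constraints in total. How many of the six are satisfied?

High-quality (own payoff 102 − 5.1×19.0 = 5.1): to a=0 gives 55 → profitable ✗; to a=1.2 gives 78 − 5.1×1.2 = 71.88 → profitable ✗.
Low-quality (own payoff 55): to a=1.2 gives 78 − 13.7×1.2 = 61.56 → profitable ✗; to a=19.0 gives 102 − 13.7×19.0 = -158.3 → no gain ✓.
Mid-quality (own payoff 78 − 10.2×1.2 = 65.76): to a=0 gives 55 → no gain ✓; to a=19.0 gives 102 − 10.2×19.0 = -91.8 → no gain ✓.
3 of the 6 constraints hold; not an equilibrium.

3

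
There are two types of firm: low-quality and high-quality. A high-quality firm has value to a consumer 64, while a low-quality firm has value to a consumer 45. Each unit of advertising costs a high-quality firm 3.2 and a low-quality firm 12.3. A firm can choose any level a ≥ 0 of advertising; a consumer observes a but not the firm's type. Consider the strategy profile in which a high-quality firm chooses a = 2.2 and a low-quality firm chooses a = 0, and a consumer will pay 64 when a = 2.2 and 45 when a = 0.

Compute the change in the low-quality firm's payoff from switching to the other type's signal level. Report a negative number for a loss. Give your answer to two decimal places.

-8.06

Playing a = 0 the low-quality firm receives 45.
Deviating to a = 2.2 brings payment 64 at cost 12.3 × 2.2 = 27.06, netting 36.94.
Gain from deviating: 36.94 − 45 = -8.06.
The gain is negative, so the low-quality type's incentive-compatibility constraint is satisfied.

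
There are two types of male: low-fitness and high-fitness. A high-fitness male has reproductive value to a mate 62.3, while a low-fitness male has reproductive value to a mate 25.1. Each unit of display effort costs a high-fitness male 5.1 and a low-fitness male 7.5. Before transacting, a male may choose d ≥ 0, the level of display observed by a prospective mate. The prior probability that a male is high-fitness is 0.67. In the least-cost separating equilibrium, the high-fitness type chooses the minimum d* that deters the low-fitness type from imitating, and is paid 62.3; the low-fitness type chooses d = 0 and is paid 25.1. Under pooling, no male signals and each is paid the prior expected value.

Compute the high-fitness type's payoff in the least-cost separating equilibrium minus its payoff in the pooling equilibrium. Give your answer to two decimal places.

-13.02

Least-cost separating signal: d* solves 25.1 = 62.3 − 7.5·d*, so d* = (62.3 − 25.1)/7.5 = 4.96.
High-fitness type's separating payoff: 62.3 − 5.1 × d* = 62.3 − 5.1 × (62.3 − 25.1)/7.5 = 62.3 − 189.72/7.5 = 37.004.
Pooling payoff: 0.67 × 62.3 + 0.33 × 25.1 = 50.024.
Difference: 37.004 − 50.024 = -13.02.
The high-fitness type would prefer the pooling outcome.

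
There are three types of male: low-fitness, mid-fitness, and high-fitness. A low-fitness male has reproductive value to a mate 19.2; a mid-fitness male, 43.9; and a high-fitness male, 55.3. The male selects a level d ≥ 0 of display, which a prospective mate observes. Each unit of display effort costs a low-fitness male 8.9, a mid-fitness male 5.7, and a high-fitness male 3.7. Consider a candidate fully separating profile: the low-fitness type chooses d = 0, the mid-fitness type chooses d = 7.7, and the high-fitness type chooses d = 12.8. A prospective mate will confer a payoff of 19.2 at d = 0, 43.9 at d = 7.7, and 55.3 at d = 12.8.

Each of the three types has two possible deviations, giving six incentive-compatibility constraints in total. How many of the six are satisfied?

3

Mid-fitness (own payoff 43.9 − 5.7×7.7 = 0.01): to d=0 gives 19.2 → profitable ✗; to d=12.8 gives 55.3 − 5.7×12.8 = -17.66 → no gain ✓.
High-fitness (own payoff 55.3 − 3.7×12.8 = 7.94): to d=0 gives 19.2 → profitable ✗; to d=7.7 gives 43.9 − 3.7×7.7 = 15.41 → profitable ✗.
Low-fitness (own payoff 19.2): to d=7.7 gives 43.9 − 8.9×7.7 = -24.63 → no gain ✓; to d=12.8 gives 55.3 − 8.9×12.8 = -58.62 → no gain ✓.
3 of the 6 constraints hold; not an equilibrium.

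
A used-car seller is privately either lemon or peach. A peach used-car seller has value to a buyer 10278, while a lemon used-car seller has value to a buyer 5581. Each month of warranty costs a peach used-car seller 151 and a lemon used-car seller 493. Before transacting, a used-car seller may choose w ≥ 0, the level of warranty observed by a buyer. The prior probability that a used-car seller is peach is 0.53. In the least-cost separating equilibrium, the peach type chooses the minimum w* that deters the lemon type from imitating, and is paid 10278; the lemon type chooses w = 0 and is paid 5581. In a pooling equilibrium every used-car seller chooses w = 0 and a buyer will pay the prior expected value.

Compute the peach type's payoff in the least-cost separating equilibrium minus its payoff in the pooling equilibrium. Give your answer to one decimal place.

769.0

Least-cost separating signal: w* solves 5581 = 10278 − 493·w*, so w* = (10278 − 5581)/493 ≈ 9.5274.
Peach type's separating payoff: 10278 − 151 × w* = 10278 − 151 × (10278 − 5581)/493 = 10278 − 709247/493 ≈ 8839.365.
Pooling payoff: 0.53 × 10278 + 0.47 × 5581 = 8070.41.
Difference: 8839.365 − 8070.41 = 768.955, i.e. 769.0 to one decimal place.
The peach type prefers to separate.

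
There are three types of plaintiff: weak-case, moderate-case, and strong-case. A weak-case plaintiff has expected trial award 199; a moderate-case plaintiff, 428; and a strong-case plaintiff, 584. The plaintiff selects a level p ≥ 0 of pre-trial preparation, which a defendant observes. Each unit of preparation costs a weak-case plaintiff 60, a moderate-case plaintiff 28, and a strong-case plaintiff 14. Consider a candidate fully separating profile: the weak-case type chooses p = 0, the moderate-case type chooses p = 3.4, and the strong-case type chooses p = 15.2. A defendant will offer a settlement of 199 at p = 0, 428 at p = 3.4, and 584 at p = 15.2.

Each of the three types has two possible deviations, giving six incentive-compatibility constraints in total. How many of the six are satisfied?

4

Weak-case (own payoff 199): to p=3.4 gives 428 − 60×3.4 = 224 → profitable ✗; to p=15.2 gives 584 − 60×15.2 = -328 → no gain ✓.
Moderate-case (own payoff 428 − 28×3.4 = 332.8): to p=0 gives 199 → no gain ✓; to p=15.2 gives 584 − 28×15.2 = 158.4 → no gain ✓.
Strong-case (own payoff 584 − 14×15.2 = 371.2): to p=0 gives 199 → no gain ✓; to p=3.4 gives 428 − 14×3.4 = 380.4 → profitable ✗.
4 of the 6 constraints hold; not an equilibrium.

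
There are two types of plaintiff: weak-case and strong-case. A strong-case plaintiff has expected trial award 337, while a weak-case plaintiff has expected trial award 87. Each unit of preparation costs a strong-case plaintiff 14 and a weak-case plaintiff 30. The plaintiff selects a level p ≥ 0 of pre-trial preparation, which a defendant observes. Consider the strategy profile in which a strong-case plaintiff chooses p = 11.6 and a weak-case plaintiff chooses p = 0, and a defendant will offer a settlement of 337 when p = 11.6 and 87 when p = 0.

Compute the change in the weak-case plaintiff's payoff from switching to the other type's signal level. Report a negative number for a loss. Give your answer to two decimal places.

Playing p = 0 the weak-case plaintiff receives 87.
Deviating to p = 11.6 brings payment 337 at cost 30 × 11.6 = 348, netting -11.
Gain from deviating: -11 − 87 = -98.00.
The gain is negative, so the weak-case type's incentive-compatibility constraint is satisfied.

-98.00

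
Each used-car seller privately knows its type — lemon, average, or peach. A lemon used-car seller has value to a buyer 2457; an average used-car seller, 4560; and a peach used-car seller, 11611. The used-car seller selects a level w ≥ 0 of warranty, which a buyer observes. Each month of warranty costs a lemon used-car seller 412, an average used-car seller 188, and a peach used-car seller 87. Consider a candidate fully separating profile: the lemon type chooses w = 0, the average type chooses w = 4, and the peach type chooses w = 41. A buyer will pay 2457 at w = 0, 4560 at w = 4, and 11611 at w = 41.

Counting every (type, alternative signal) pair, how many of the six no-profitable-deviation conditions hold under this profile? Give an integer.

Average (own payoff 4560 − 188×4 = 3808): to w=0 gives 2457 → no gain ✓; to w=41 gives 11611 − 188×41 = 3903 → profitable ✗.
Peach (own payoff 11611 − 87×41 = 8044): to w=0 gives 2457 → no gain ✓; to w=4 gives 4560 − 87×4 = 4212 → no gain ✓.
Lemon (own payoff 2457): to w=4 gives 4560 − 412×4 = 2912 → profitable ✗; to w=41 gives 11611 − 412×41 = -5281 → no gain ✓.
4 of the 6 constraints hold; not an equilibrium.

4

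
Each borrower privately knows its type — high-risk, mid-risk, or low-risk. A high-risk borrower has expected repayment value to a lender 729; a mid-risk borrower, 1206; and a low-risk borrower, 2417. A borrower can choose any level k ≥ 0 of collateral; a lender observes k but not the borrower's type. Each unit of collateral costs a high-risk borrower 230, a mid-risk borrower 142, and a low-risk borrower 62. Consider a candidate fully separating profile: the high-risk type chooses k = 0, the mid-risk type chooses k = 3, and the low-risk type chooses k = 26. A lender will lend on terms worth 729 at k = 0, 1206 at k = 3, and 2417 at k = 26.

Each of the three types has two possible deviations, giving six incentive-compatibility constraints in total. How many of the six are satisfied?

High-risk (own payoff 729): to k=3 gives 1206 − 230×3 = 516 → no gain ✓; to k=26 gives 2417 − 230×26 = -3563 → no gain ✓.
Low-risk (own payoff 2417 − 62×26 = 805): to k=0 gives 729 → no gain ✓; to k=3 gives 1206 − 62×3 = 1020 → profitable ✗.
Mid-risk (own payoff 1206 − 142×3 = 780): to k=0 gives 729 → no gain ✓; to k=26 gives 2417 − 142×26 = -1275 → no gain ✓.
5 of the 6 constraints hold; not an equilibrium.

5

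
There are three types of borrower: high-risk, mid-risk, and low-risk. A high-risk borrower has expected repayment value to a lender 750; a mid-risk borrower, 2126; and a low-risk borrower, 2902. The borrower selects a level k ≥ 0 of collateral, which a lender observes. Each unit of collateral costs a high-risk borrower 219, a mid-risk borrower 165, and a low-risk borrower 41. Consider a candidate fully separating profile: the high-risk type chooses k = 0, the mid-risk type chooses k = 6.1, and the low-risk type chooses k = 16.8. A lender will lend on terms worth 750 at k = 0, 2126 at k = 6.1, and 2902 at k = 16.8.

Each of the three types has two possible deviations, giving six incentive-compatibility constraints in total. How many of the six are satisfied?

5

High-risk (own payoff 750): to k=6.1 gives 2126 − 219×6.1 = 790.1 → profitable ✗; to k=16.8 gives 2902 − 219×16.8 = -777.2 → no gain ✓.
Mid-risk (own payoff 2126 − 165×6.1 = 1119.5): to k=0 gives 750 → no gain ✓; to k=16.8 gives 2902 − 165×16.8 = 130 → no gain ✓.
Low-risk (own payoff 2902 − 41×16.8 = 2213.2): to k=0 gives 750 → no gain ✓; to k=6.1 gives 2126 − 41×6.1 = 1875.9 → no gain ✓.
5 of the 6 constraints hold; not an equilibrium.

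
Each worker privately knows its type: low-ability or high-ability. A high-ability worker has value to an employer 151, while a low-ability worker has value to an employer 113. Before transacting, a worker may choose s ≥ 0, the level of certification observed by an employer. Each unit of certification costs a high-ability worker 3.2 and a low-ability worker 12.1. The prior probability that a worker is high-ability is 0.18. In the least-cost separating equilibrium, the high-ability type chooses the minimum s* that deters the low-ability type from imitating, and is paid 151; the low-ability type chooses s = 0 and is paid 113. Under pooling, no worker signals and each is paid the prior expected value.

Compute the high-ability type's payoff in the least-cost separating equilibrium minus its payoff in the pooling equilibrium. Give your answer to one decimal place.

Least-cost separating signal: s* solves 113 = 151 − 12.1·s*, so s* = (151 − 113)/12.1 ≈ 3.1405.
High-ability type's separating payoff: 151 − 3.2 × s* = 151 − 3.2 × (151 − 113)/12.1 = 151 − 121.6/12.1 ≈ 140.950.
Pooling payoff: 0.18 × 151 + 0.82 × 113 = 119.84.
Difference: 140.950 − 119.84 = 21.11, i.e. 21.1 to one decimal place.
The high-ability type prefers to separate.

21.1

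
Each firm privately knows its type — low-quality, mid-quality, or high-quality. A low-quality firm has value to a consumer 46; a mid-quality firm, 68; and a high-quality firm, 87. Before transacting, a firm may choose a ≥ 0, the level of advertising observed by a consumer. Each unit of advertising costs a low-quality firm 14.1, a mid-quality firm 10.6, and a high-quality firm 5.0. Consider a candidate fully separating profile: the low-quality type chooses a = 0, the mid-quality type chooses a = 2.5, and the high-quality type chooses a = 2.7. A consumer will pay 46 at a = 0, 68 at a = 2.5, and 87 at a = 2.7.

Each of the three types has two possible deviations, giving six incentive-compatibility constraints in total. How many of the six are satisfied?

3

Mid-quality (own payoff 68 − 10.6×2.5 = 41.5): to a=0 gives 46 → profitable ✗; to a=2.7 gives 87 − 10.6×2.7 = 58.38 → profitable ✗.
High-quality (own payoff 87 − 5.0×2.7 = 73.5): to a=0 gives 46 → no gain ✓; to a=2.5 gives 68 − 5.0×2.5 = 55.5 → no gain ✓.
Low-quality (own payoff 46): to a=2.5 gives 68 − 14.1×2.5 = 32.75 → no gain ✓; to a=2.7 gives 87 − 14.1×2.7 = 48.93 → profitable ✗.
3 of the 6 constraints hold; not an equilibrium.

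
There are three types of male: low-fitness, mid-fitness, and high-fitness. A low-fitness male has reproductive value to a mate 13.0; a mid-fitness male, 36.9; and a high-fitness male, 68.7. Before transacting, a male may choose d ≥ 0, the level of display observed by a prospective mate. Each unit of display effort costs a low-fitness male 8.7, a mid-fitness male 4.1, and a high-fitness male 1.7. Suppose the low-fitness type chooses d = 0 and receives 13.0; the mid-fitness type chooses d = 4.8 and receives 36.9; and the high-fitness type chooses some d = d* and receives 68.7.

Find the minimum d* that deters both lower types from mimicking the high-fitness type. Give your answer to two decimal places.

Low-fitness type (on-path payoff 13.0) won't mimic when 13.0 ≥ 68.7 − 8.7·d*, i.e. d* ≥ 6.40.
Mid-fitness type (on-path payoff 36.9 − 4.1×4.8 = 17.22) won't mimic when 17.22 ≥ 68.7 − 4.1·d*, i.e. d* ≥ 12.56.
Both must hold, so d* = max(6.40, 12.56) = 12.56. The mid-fitness type's constraint binds.

12.56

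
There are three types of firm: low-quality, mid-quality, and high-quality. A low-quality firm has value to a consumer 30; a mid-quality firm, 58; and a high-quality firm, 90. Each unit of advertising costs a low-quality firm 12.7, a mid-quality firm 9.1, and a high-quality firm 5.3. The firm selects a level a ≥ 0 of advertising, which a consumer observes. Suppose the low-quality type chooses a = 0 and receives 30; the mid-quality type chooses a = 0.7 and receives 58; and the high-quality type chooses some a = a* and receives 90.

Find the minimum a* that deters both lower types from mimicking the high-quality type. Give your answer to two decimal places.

Mid-quality type (on-path payoff 58 − 9.1×0.7 = 51.63) won't mimic when 51.63 ≥ 90 − 9.1·a*, i.e. a* ≥ 4.22.
Low-quality type (on-path payoff 30) won't mimic when 30 ≥ 90 − 12.7·a*, i.e. a* ≥ 4.72.
Both must hold, so a* = max(4.72, 4.22) = 4.72. The low-quality type's constraint binds.

4.72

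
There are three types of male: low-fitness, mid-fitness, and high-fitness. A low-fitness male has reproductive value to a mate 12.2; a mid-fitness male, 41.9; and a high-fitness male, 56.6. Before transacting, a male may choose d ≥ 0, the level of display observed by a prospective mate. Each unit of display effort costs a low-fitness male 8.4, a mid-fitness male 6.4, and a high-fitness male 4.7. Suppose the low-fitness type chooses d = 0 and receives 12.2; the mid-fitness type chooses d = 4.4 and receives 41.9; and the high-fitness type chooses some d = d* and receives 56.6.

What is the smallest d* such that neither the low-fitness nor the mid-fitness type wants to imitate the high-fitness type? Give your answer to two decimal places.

Mid-fitness type (on-path payoff 41.9 − 6.4×4.4 = 13.74) won't mimic when 13.74 ≥ 56.6 − 6.4·d*, i.e. d* ≥ 6.70.
Low-fitness type (on-path payoff 12.2) won't mimic when 12.2 ≥ 56.6 − 8.4·d*, i.e. d* ≥ 5.29.
Both must hold, so d* = max(5.29, 6.70) = 6.70. The mid-fitness type's constraint binds.

6.70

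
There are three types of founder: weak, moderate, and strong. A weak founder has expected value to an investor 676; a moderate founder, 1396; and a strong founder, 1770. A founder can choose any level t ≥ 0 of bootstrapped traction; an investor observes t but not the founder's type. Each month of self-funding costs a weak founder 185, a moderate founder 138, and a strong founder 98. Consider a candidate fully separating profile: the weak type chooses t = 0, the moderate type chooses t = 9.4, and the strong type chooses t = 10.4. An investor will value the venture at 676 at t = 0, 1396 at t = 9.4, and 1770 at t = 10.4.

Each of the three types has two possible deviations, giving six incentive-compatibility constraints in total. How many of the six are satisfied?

4

Strong (own payoff 1770 − 98×10.4 = 750.8): to t=0 gives 676 → no gain ✓; to t=9.4 gives 1396 − 98×9.4 = 474.8 → no gain ✓.
Moderate (own payoff 1396 − 138×9.4 = 98.8): to t=0 gives 676 → profitable ✗; to t=10.4 gives 1770 − 138×10.4 = 334.8 → profitable ✗.
Weak (own payoff 676): to t=9.4 gives 1396 − 185×9.4 = -343 → no gain ✓; to t=10.4 gives 1770 − 185×10.4 = -154 → no gain ✓.
4 of the 6 constraints hold; not an equilibrium.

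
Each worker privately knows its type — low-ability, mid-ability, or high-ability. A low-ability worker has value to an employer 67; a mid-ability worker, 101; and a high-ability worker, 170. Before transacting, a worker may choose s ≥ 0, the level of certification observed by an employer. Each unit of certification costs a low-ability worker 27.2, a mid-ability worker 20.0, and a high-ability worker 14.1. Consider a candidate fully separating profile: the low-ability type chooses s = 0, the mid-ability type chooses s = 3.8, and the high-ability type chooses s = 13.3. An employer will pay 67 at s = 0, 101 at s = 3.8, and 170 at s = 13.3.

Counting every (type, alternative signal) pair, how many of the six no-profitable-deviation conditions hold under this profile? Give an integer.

3

High-ability (own payoff 170 − 14.1×13.3 = -17.53): to s=0 gives 67 → profitable ✗; to s=3.8 gives 101 − 14.1×3.8 = 47.42 → profitable ✗.
Mid-ability (own payoff 101 − 20.0×3.8 = 25): to s=0 gives 67 → profitable ✗; to s=13.3 gives 170 − 20.0×13.3 = -96 → no gain ✓.
Low-ability (own payoff 67): to s=3.8 gives 101 − 27.2×3.8 = -2.36 → no gain ✓; to s=13.3 gives 170 − 27.2×13.3 = -191.76 → no gain ✓.
3 of the 6 constraints hold; not an equilibrium.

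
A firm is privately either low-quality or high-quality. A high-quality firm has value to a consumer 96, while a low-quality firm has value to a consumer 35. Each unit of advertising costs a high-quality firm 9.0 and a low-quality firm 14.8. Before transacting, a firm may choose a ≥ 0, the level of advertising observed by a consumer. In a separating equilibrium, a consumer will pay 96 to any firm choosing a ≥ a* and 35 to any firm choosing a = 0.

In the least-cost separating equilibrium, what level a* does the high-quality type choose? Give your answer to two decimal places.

4.12

A low-quality firm choosing a = 0 receives 35.
Imitating at a* instead would pay 96 at cost 14.8·a*, netting 96 − 14.8·a*.
Indifference: 35 = 96 − 14.8·a*, so a* = (96 − 35) / 14.8 ≈ 4.12.
At a* the low-quality type's incentive constraint just binds; the high-quality type strictly prefers a* since its per-unit cost is lower.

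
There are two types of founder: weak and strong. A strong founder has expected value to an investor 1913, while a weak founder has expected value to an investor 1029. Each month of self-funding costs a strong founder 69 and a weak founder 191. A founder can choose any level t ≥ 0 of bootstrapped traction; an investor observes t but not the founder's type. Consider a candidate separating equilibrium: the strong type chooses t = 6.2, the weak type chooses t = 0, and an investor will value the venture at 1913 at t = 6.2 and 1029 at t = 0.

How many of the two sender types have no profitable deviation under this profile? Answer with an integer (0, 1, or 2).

2

Weak type: stay at 0 → 1029; mimic → 1913 − 191 × 6.2 = 728.8. IC holds (1029 ≥ 728.8).
Strong type: signal → 1913 − 69 × 6.2 = 1485.2; deviate to 0 → 1029. IC holds (1485.2 ≥ 1029).
2 of 2 constraints hold, so this is a separating equilibrium.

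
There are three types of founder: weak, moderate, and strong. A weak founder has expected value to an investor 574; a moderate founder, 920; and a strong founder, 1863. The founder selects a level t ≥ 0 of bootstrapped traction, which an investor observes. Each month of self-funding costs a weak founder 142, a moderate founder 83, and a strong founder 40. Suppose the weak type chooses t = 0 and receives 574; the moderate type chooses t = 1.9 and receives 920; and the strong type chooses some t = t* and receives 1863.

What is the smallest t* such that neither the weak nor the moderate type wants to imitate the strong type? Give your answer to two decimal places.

13.26

Moderate type (on-path payoff 920 − 83×1.9 = 762.3) won't mimic when 762.3 ≥ 1863 − 83·t*, i.e. t* ≥ 13.26.
Weak type (on-path payoff 574) won't mimic when 574 ≥ 1863 − 142·t*, i.e. t* ≥ 9.08.
Both must hold, so t* = max(9.08, 13.26) = 13.26. The moderate type's constraint binds.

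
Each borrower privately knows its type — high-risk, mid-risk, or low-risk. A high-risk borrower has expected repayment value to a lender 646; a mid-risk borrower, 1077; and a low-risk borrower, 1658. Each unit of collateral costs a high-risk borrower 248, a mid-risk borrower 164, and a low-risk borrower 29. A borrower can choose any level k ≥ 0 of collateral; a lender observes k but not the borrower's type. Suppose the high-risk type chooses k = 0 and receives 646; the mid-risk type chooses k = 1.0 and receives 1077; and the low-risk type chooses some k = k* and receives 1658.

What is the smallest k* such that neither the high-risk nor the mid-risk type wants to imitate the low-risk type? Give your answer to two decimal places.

Mid-risk type (on-path payoff 1077 − 164×1.0 = 913) won't mimic when 913 ≥ 1658 − 164·k*, i.e. k* ≥ 4.54.
High-risk type (on-path payoff 646) won't mimic when 646 ≥ 1658 − 248·k*, i.e. k* ≥ 4.08.
Both must hold, so k* = max(4.08, 4.54) = 4.54. The mid-risk type's constraint binds.

4.54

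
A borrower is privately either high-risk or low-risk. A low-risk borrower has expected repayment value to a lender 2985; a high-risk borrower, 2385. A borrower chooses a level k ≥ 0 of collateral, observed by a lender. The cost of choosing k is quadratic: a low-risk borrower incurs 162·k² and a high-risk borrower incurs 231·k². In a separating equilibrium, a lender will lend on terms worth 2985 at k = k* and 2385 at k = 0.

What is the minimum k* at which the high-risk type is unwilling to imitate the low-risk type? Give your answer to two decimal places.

The high-risk type at k = 0 receives 2385; imitating at k* yields 2985 − 231·k*².
Indifference: 2385 = 2985 − 231·k*², so k*² = (2985 − 2385) / 231 ≈ 2.5974.
k* = √2.5974 ≈ 1.61.

1.61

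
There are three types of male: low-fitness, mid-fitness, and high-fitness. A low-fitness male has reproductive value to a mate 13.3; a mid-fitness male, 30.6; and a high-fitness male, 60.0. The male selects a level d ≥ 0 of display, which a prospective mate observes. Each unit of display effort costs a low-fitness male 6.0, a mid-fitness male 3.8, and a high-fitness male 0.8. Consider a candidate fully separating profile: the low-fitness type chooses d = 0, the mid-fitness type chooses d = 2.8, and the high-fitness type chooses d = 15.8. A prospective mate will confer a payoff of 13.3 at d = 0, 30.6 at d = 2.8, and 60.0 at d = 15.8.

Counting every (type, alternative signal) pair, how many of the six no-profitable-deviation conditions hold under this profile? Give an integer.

5

Mid-fitness (own payoff 30.6 − 3.8×2.8 = 19.96): to d=0 gives 13.3 → no gain ✓; to d=15.8 gives 60.0 − 3.8×15.8 = -0.04 → no gain ✓.
High-fitness (own payoff 60.0 − 0.8×15.8 = 47.36): to d=0 gives 13.3 → no gain ✓; to d=2.8 gives 30.6 − 0.8×2.8 = 28.36 → no gain ✓.
Low-fitness (own payoff 13.3): to d=2.8 gives 30.6 − 6.0×2.8 = 13.8 → profitable ✗; to d=15.8 gives 60.0 − 6.0×15.8 = -34.8 → no gain ✓.
5 of the 6 constraints hold; not an equilibrium.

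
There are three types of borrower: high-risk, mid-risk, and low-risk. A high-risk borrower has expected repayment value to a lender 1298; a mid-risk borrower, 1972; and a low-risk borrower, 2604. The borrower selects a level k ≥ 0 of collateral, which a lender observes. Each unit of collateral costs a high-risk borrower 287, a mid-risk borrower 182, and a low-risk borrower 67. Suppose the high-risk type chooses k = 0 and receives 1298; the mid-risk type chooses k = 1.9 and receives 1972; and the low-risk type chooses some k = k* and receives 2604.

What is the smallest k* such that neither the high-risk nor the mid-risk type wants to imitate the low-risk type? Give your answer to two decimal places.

High-risk type (on-path payoff 1298) won't mimic when 1298 ≥ 2604 − 287·k*, i.e. k* ≥ 4.55.
Mid-risk type (on-path payoff 1972 − 182×1.9 = 1626.2) won't mimic when 1626.2 ≥ 2604 − 182·k*, i.e. k* ≥ 5.37.
Both must hold, so k* = max(4.55, 5.37) = 5.37. The mid-risk type's constraint binds.

5.37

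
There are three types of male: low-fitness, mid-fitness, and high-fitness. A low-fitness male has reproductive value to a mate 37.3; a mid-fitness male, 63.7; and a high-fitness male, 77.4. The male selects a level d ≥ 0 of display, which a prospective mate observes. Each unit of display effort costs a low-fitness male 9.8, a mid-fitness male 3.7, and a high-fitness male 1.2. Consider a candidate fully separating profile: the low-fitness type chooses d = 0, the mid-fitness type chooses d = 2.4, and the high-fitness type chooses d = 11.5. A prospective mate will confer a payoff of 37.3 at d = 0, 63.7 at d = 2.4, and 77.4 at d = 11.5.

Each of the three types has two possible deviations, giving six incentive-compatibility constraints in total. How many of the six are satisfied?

High-fitness (own payoff 77.4 − 1.2×11.5 = 63.6): to d=0 gives 37.3 → no gain ✓; to d=2.4 gives 63.7 − 1.2×2.4 = 60.82 → no gain ✓.
Mid-fitness (own payoff 63.7 − 3.7×2.4 = 54.82): to d=0 gives 37.3 → no gain ✓; to d=11.5 gives 77.4 − 3.7×11.5 = 34.85 → no gain ✓.
Low-fitness (own payoff 37.3): to d=2.4 gives 63.7 − 9.8×2.4 = 40.18 → profitable ✗; to d=11.5 gives 77.4 − 9.8×11.5 = -35.3 → no gain ✓.
5 of the 6 constraints hold; not an equilibrium.

5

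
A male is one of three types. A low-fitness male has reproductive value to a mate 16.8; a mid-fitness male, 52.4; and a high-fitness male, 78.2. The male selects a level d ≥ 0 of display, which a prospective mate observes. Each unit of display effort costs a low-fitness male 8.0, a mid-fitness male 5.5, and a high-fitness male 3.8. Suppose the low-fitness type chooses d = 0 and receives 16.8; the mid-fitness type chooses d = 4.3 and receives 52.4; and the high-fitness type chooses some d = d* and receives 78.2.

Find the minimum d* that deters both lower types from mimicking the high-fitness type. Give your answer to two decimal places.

8.99

Low-fitness type (on-path payoff 16.8) won't mimic when 16.8 ≥ 78.2 − 8.0·d*, i.e. d* ≥ 7.68.
Mid-fitness type (on-path payoff 52.4 − 5.5×4.3 = 28.75) won't mimic when 28.75 ≥ 78.2 − 5.5·d*, i.e. d* ≥ 8.99.
Both must hold, so d* = max(7.68, 8.99) = 8.99. The mid-fitness type's constraint binds.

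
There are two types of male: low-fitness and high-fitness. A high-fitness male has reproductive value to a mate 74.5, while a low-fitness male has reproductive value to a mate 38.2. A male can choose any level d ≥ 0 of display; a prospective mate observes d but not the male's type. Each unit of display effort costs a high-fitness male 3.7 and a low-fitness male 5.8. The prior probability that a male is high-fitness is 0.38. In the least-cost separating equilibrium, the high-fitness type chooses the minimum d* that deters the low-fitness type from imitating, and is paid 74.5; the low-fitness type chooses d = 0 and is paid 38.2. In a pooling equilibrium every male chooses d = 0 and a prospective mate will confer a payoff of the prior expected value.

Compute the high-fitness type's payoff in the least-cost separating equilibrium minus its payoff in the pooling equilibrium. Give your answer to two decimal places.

Least-cost separating signal: d* solves 38.2 = 74.5 − 5.8·d*, so d* = (74.5 − 38.2)/5.8 ≈ 6.2586.
High-fitness type's separating payoff: 74.5 − 3.7 × d* = 74.5 − 3.7 × (74.5 − 38.2)/5.8 = 74.5 − 134.31/5.8 ≈ 51.3431.
Pooling payoff: 0.38 × 74.5 + 0.62 × 38.2 = 51.994.
Difference: 51.3431 − 51.994 = -0.6509, i.e. -0.65 to two decimal places.
The high-fitness type would prefer the pooling outcome.

-0.65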